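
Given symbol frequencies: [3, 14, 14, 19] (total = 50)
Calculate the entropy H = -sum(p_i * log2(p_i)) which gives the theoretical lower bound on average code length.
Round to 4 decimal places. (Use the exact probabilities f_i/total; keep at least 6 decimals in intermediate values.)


Per-symbol terms -p_i * log2(p_i) with p_i = f_i/50:
  p = 3/50 = 0.060000: log2(p) = -4.058894, -p*log2(p) = 0.243534
  p = 14/50 = 0.280000: log2(p) = -1.836501, -p*log2(p) = 0.514220
  p = 14/50 = 0.280000: log2(p) = -1.836501, -p*log2(p) = 0.514220
  p = 19/50 = 0.380000: log2(p) = -1.395929, -p*log2(p) = 0.530453
H = 0.243534 + 0.514220 + 0.514220 + 0.530453 = 1.802427

H = 1.8024 bits/symbol


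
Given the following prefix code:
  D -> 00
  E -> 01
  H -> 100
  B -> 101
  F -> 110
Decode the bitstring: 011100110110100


Decoding step by step:
Bits 01 -> E
Bits 110 -> F
Bits 01 -> E
Bits 101 -> B
Bits 101 -> B
Bits 00 -> D


Decoded message: EFEBBD


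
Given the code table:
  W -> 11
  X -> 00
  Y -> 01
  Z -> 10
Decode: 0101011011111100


Decoding:
01 -> Y
01 -> Y
01 -> Y
10 -> Z
11 -> W
11 -> W
11 -> W
00 -> X


Result: YYYZWWWX


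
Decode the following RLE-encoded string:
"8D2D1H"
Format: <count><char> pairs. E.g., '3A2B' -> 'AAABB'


Expanding each <count><char> pair:
  8D -> 'DDDDDDDD'
  2D -> 'DD'
  1H -> 'H'

Decoded = DDDDDDDDDDH


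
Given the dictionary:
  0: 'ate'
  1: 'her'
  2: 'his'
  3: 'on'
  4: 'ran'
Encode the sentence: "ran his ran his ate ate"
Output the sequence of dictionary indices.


Look up each word in the dictionary:
  'ran' -> 4
  'his' -> 2
  'ran' -> 4
  'his' -> 2
  'ate' -> 0
  'ate' -> 0

Encoded: [4, 2, 4, 2, 0, 0]


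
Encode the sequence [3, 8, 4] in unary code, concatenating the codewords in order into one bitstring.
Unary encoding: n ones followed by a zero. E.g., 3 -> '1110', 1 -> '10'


Encode each number as n ones followed by a terminating 0:
  3 -> 1110 (4 bits)
  8 -> 111111110 (9 bits)
  4 -> 11110 (5 bits)
Total length = 4 + 9 + 5 = 18 bits.

Unary([3, 8, 4]) = 111011111111011110 (18 bits)


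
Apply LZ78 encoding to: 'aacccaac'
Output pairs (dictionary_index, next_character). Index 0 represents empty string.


LZ78 encoding steps:
Dictionary: {0: ''}
Step 1: w='' (idx 0), next='a' -> output (0, 'a'), add 'a' as idx 1
Step 2: w='a' (idx 1), next='c' -> output (1, 'c'), add 'ac' as idx 2
Step 3: w='' (idx 0), next='c' -> output (0, 'c'), add 'c' as idx 3
Step 4: w='c' (idx 3), next='a' -> output (3, 'a'), add 'ca' as idx 4
Step 5: w='ac' (idx 2), end of input -> output (2, '')


Encoded: [(0, 'a'), (1, 'c'), (0, 'c'), (3, 'a'), (2, '')]


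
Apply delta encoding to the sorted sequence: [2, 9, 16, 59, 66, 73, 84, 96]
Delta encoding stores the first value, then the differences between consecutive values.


First value: 2
Deltas:
  9 - 2 = 7
  16 - 9 = 7
  59 - 16 = 43
  66 - 59 = 7
  73 - 66 = 7
  84 - 73 = 11
  96 - 84 = 12


Delta encoded: [2, 7, 7, 43, 7, 7, 11, 12]


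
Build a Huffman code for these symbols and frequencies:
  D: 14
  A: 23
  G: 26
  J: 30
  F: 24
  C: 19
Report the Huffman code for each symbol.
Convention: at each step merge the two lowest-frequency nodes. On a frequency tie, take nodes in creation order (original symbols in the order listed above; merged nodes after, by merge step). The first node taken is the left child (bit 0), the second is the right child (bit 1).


Huffman tree construction:
Step 1: Merge D(14) + C(19) = 33
Step 2: Merge A(23) + F(24) = 47
Step 3: Merge G(26) + J(30) = 56
Step 4: Merge (D+C)(33) + (A+F)(47) = 80
Step 5: Merge (G+J)(56) + ((D+C)+(A+F))(80) = 136
Read each symbol's code off the tree from the root (left child = 0, right child = 1).

Codes:
  D: 100 (length 3)
  A: 110 (length 3)
  G: 00 (length 2)
  J: 01 (length 2)
  F: 111 (length 3)
  C: 101 (length 3)
Average code length: 352/136 = 2.5882 bits/symbol


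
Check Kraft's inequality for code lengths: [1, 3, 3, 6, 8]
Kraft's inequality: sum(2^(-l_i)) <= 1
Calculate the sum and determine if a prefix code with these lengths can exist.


Sum = 2^(-1) + 2^(-3) + 2^(-3) + 2^(-6) + 2^(-8)
    = 0.5 + 0.125 + 0.125 + 0.015625 + 0.00390625
    = 197/256 = 0.76953125
Since 0.76953125 <= 1, Kraft's inequality IS satisfied.
A prefix code with these lengths CAN exist.

Kraft sum = 0.76953125. Satisfied.


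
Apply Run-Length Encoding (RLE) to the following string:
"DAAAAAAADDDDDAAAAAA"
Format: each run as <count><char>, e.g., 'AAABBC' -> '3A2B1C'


Scanning runs left to right:
  i=0: run of 'D' x 1 -> '1D'
  i=1: run of 'A' x 7 -> '7A'
  i=8: run of 'D' x 5 -> '5D'
  i=13: run of 'A' x 6 -> '6A'

RLE = 1D7A5D6A


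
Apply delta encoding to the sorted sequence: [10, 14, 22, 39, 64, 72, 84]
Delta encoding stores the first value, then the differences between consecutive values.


First value: 10
Deltas:
  14 - 10 = 4
  22 - 14 = 8
  39 - 22 = 17
  64 - 39 = 25
  72 - 64 = 8
  84 - 72 = 12


Delta encoded: [10, 4, 8, 17, 25, 8, 12]


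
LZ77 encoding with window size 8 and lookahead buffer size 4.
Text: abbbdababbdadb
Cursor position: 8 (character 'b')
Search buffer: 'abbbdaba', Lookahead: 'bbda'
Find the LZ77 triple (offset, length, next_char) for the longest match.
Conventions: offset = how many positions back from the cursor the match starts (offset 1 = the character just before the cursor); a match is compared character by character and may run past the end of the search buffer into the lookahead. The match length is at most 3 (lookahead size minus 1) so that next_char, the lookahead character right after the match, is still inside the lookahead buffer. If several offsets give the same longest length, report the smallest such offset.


Try each offset into the search buffer:
  offset=1 (pos 7, char 'a'): match length 0
  offset=2 (pos 6, char 'b'): match length 1
  offset=3 (pos 5, char 'a'): match length 0
  offset=4 (pos 4, char 'd'): match length 0
  offset=5 (pos 3, char 'b'): match length 1
  offset=6 (pos 2, char 'b'): match length 3
  offset=7 (pos 1, char 'b'): match length 2
  offset=8 (pos 0, char 'a'): match length 0
Longest match has length 3 at offset 6.
next_char = character at position 8 + 3 = 11 -> 'a'

Best match: offset=6, length=3 (matching 'bbd' starting at position 2)
LZ77 triple: (6, 3, 'a')


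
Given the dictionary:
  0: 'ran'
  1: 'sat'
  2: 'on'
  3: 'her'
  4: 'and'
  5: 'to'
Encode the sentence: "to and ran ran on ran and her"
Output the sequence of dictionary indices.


Look up each word in the dictionary:
  'to' -> 5
  'and' -> 4
  'ran' -> 0
  'ran' -> 0
  'on' -> 2
  'ran' -> 0
  'and' -> 4
  'her' -> 3

Encoded: [5, 4, 0, 0, 2, 0, 4, 3]


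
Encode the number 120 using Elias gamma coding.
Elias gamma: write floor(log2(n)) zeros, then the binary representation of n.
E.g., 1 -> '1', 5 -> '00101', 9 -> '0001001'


num_bits = floor(log2(120)) + 1 = 7
leading_zeros = num_bits - 1 = 6
binary(120) = 1111000

Elias gamma(120) = '000000' + '1111000' = 0000001111000 (13 bits)


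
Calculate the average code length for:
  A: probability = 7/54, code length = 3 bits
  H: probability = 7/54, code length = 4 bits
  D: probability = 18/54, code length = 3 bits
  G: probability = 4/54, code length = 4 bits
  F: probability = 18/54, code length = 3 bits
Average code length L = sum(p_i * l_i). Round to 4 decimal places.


Weighted contributions p_i * l_i:
  A: (7/54) * 3 = 21/54
  H: (7/54) * 4 = 28/54
  D: (18/54) * 3 = 54/54
  G: (4/54) * 4 = 16/54
  F: (18/54) * 3 = 54/54
Sum = (21 + 28 + 54 + 16 + 54)/54 = 173/54

L = 173/54 = 3.2037 bits/symbol


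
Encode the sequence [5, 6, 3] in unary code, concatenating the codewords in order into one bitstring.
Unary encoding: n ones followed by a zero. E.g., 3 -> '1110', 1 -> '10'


Encode each number as n ones followed by a terminating 0:
  5 -> 111110 (6 bits)
  6 -> 1111110 (7 bits)
  3 -> 1110 (4 bits)
Total length = 6 + 7 + 4 = 17 bits.

Unary([5, 6, 3]) = 11111011111101110 (17 bits)


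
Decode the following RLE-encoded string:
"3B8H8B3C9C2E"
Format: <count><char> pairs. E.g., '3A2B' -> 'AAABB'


Expanding each <count><char> pair:
  3B -> 'BBB'
  8H -> 'HHHHHHHH'
  8B -> 'BBBBBBBB'
  3C -> 'CCC'
  9C -> 'CCCCCCCCC'
  2E -> 'EE'

Decoded = BBBHHHHHHHHBBBBBBBBCCCCCCCCCCCCEE


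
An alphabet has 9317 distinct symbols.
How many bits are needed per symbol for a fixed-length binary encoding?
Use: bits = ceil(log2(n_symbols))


log2(9317) = 13.1856
Bracket: 2^13 = 8192 < 9317 <= 2^14 = 16384
So ceil(log2(9317)) = 14

bits = ceil(log2(9317)) = ceil(13.1856) = 14 bits


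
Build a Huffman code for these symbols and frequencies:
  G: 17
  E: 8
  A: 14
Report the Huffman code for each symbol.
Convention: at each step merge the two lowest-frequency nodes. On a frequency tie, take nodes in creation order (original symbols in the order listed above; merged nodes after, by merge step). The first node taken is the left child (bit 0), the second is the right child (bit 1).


Huffman tree construction:
Step 1: Merge E(8) + A(14) = 22
Step 2: Merge G(17) + (E+A)(22) = 39
Read each symbol's code off the tree from the root (left child = 0, right child = 1).

Codes:
  G: 0 (length 1)
  E: 10 (length 2)
  A: 11 (length 2)
Average code length: 61/39 = 1.5641 bits/symbol


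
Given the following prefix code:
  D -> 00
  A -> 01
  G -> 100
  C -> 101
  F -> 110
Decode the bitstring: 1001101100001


Decoding step by step:
Bits 100 -> G
Bits 110 -> F
Bits 110 -> F
Bits 00 -> D
Bits 01 -> A


Decoded message: GFFDA


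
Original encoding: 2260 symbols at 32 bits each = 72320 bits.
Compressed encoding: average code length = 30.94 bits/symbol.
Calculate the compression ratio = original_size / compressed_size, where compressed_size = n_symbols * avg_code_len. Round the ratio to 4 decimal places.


original_size = n_symbols * orig_bits = 2260 * 32 = 72320 bits
compressed_size = n_symbols * avg_code_len = 2260 * 30.94 = 69924.4 bits
ratio = original_size / compressed_size = 72320 / 69924.4 = 1.0343

Compression ratio = 1.0343


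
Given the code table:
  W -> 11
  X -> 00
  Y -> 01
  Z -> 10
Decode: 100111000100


Decoding:
10 -> Z
01 -> Y
11 -> W
00 -> X
01 -> Y
00 -> X


Result: ZYWXYX


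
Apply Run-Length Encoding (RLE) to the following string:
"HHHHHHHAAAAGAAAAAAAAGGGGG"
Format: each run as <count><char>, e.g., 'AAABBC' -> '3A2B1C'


Scanning runs left to right:
  i=0: run of 'H' x 7 -> '7H'
  i=7: run of 'A' x 4 -> '4A'
  i=11: run of 'G' x 1 -> '1G'
  i=12: run of 'A' x 8 -> '8A'
  i=20: run of 'G' x 5 -> '5G'

RLE = 7H4A1G8A5G


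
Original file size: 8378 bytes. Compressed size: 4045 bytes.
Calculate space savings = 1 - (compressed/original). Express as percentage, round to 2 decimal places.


ratio = compressed/original = 4045/8378 = 0.482812
savings = 1 - ratio = 1 - 0.482812 = 0.517188
as a percentage: 0.517188 * 100 = 51.72%

Space savings = 1 - 4045/8378 = 51.72%


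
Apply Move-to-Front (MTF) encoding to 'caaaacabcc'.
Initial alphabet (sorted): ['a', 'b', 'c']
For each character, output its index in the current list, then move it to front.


MTF encoding:
'c': index 2 in ['a', 'b', 'c'] -> ['c', 'a', 'b']
'a': index 1 in ['c', 'a', 'b'] -> ['a', 'c', 'b']
'a': index 0 in ['a', 'c', 'b'] -> ['a', 'c', 'b']
'a': index 0 in ['a', 'c', 'b'] -> ['a', 'c', 'b']
'a': index 0 in ['a', 'c', 'b'] -> ['a', 'c', 'b']
'c': index 1 in ['a', 'c', 'b'] -> ['c', 'a', 'b']
'a': index 1 in ['c', 'a', 'b'] -> ['a', 'c', 'b']
'b': index 2 in ['a', 'c', 'b'] -> ['b', 'a', 'c']
'c': index 2 in ['b', 'a', 'c'] -> ['c', 'b', 'a']
'c': index 0 in ['c', 'b', 'a'] -> ['c', 'b', 'a']


Output: [2, 1, 0, 0, 0, 1, 1, 2, 2, 0]


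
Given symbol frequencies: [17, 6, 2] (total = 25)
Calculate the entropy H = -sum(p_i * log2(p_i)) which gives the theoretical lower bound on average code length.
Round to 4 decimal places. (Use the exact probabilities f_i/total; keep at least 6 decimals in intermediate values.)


Per-symbol terms -p_i * log2(p_i) with p_i = f_i/25:
  p = 17/25 = 0.680000: log2(p) = -0.556393, -p*log2(p) = 0.378347
  p = 6/25 = 0.240000: log2(p) = -2.058894, -p*log2(p) = 0.494134
  p = 2/25 = 0.080000: log2(p) = -3.643856, -p*log2(p) = 0.291508
H = 0.378347 + 0.494134 + 0.291508 = 1.163989

H = 1.164 bits/symbol


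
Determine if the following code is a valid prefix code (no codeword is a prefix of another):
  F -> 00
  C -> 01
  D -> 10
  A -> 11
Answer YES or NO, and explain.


Checking each pair (does one codeword prefix another?):
  F='00' vs C='01': no prefix
  F='00' vs D='10': no prefix
  F='00' vs A='11': no prefix
  C='01' vs F='00': no prefix
  C='01' vs D='10': no prefix
  C='01' vs A='11': no prefix
  D='10' vs F='00': no prefix
  D='10' vs C='01': no prefix
  D='10' vs A='11': no prefix
  A='11' vs F='00': no prefix
  A='11' vs C='01': no prefix
  A='11' vs D='10': no prefix
No violation found over all pairs.

YES -- this is a valid prefix code. No codeword is a prefix of any other codeword.


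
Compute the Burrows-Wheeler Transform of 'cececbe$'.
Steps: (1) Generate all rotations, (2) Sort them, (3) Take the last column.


Rotations (sorted):
  0: $cececbe -> last char: e
  1: be$cecec -> last char: c
  2: cbe$cece -> last char: e
  3: cecbe$ce -> last char: e
  4: cececbe$ -> last char: $
  5: e$cececb -> last char: b
  6: ecbe$cec -> last char: c
  7: ececbe$c -> last char: c


BWT = ecee$bcc


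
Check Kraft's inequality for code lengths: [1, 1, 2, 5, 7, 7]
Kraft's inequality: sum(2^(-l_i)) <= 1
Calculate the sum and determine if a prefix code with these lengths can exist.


Sum = 2^(-1) + 2^(-1) + 2^(-2) + 2^(-5) + 2^(-7) + 2^(-7)
    = 0.5 + 0.5 + 0.25 + 0.03125 + 0.0078125 + 0.0078125
    = 166/128 = 1.296875
Since 1.296875 > 1, Kraft's inequality is NOT satisfied.
A prefix code with these lengths CANNOT exist.

Kraft sum = 1.296875. Not satisfied.


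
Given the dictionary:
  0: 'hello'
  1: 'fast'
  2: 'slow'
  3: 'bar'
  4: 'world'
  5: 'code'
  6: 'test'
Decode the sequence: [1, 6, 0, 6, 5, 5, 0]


Look up each index in the dictionary:
  1 -> 'fast'
  6 -> 'test'
  0 -> 'hello'
  6 -> 'test'
  5 -> 'code'
  5 -> 'code'
  0 -> 'hello'

Decoded: "fast test hello test code code hello"


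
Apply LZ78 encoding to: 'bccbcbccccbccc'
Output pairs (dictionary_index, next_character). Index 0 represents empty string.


LZ78 encoding steps:
Dictionary: {0: ''}
Step 1: w='' (idx 0), next='b' -> output (0, 'b'), add 'b' as idx 1
Step 2: w='' (idx 0), next='c' -> output (0, 'c'), add 'c' as idx 2
Step 3: w='c' (idx 2), next='b' -> output (2, 'b'), add 'cb' as idx 3
Step 4: w='cb' (idx 3), next='c' -> output (3, 'c'), add 'cbc' as idx 4
Step 5: w='c' (idx 2), next='c' -> output (2, 'c'), add 'cc' as idx 5
Step 6: w='cbc' (idx 4), next='c' -> output (4, 'c'), add 'cbcc' as idx 6
Step 7: w='c' (idx 2), end of input -> output (2, '')


Encoded: [(0, 'b'), (0, 'c'), (2, 'b'), (3, 'c'), (2, 'c'), (4, 'c'), (2, '')]


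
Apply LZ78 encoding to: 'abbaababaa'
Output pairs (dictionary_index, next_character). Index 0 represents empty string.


LZ78 encoding steps:
Dictionary: {0: ''}
Step 1: w='' (idx 0), next='a' -> output (0, 'a'), add 'a' as idx 1
Step 2: w='' (idx 0), next='b' -> output (0, 'b'), add 'b' as idx 2
Step 3: w='b' (idx 2), next='a' -> output (2, 'a'), add 'ba' as idx 3
Step 4: w='a' (idx 1), next='b' -> output (1, 'b'), add 'ab' as idx 4
Step 5: w='ab' (idx 4), next='a' -> output (4, 'a'), add 'aba' as idx 5
Step 6: w='a' (idx 1), end of input -> output (1, '')


Encoded: [(0, 'a'), (0, 'b'), (2, 'a'), (1, 'b'), (4, 'a'), (1, '')]


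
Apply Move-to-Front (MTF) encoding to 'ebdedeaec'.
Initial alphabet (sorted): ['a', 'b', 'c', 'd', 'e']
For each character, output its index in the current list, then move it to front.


MTF encoding:
'e': index 4 in ['a', 'b', 'c', 'd', 'e'] -> ['e', 'a', 'b', 'c', 'd']
'b': index 2 in ['e', 'a', 'b', 'c', 'd'] -> ['b', 'e', 'a', 'c', 'd']
'd': index 4 in ['b', 'e', 'a', 'c', 'd'] -> ['d', 'b', 'e', 'a', 'c']
'e': index 2 in ['d', 'b', 'e', 'a', 'c'] -> ['e', 'd', 'b', 'a', 'c']
'd': index 1 in ['e', 'd', 'b', 'a', 'c'] -> ['d', 'e', 'b', 'a', 'c']
'e': index 1 in ['d', 'e', 'b', 'a', 'c'] -> ['e', 'd', 'b', 'a', 'c']
'a': index 3 in ['e', 'd', 'b', 'a', 'c'] -> ['a', 'e', 'd', 'b', 'c']
'e': index 1 in ['a', 'e', 'd', 'b', 'c'] -> ['e', 'a', 'd', 'b', 'c']
'c': index 4 in ['e', 'a', 'd', 'b', 'c'] -> ['c', 'e', 'a', 'd', 'b']


Output: [4, 2, 4, 2, 1, 1, 3, 1, 4]


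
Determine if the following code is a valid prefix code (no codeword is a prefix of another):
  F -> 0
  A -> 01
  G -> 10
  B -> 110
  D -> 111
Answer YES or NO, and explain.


Checking each pair (does one codeword prefix another?):
  F='0' vs A='01': prefix -- VIOLATION

NO -- this is NOT a valid prefix code. F (0) is a prefix of A (01).


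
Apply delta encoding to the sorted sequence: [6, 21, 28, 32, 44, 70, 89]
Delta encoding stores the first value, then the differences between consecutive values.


First value: 6
Deltas:
  21 - 6 = 15
  28 - 21 = 7
  32 - 28 = 4
  44 - 32 = 12
  70 - 44 = 26
  89 - 70 = 19


Delta encoded: [6, 15, 7, 4, 12, 26, 19]


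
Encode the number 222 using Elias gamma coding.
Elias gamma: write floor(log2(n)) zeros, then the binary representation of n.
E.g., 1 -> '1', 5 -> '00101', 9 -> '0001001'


num_bits = floor(log2(222)) + 1 = 8
leading_zeros = num_bits - 1 = 7
binary(222) = 11011110

Elias gamma(222) = '0000000' + '11011110' = 000000011011110 (15 bits)


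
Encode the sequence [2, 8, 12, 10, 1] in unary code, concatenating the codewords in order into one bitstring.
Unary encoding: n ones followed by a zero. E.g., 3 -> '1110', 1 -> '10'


Encode each number as n ones followed by a terminating 0:
  2 -> 110 (3 bits)
  8 -> 111111110 (9 bits)
  12 -> 1111111111110 (13 bits)
  10 -> 11111111110 (11 bits)
  1 -> 10 (2 bits)
Total length = 3 + 9 + 13 + 11 + 2 = 38 bits.

Unary([2, 8, 12, 10, 1]) = 11011111111011111111111101111111111010 (38 bits)


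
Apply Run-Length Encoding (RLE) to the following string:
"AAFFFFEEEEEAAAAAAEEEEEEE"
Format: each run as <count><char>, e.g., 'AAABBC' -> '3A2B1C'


Scanning runs left to right:
  i=0: run of 'A' x 2 -> '2A'
  i=2: run of 'F' x 4 -> '4F'
  i=6: run of 'E' x 5 -> '5E'
  i=11: run of 'A' x 6 -> '6A'
  i=17: run of 'E' x 7 -> '7E'

RLE = 2A4F5E6A7E


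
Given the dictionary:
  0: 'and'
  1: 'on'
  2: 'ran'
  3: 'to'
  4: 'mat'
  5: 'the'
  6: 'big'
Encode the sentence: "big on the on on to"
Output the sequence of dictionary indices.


Look up each word in the dictionary:
  'big' -> 6
  'on' -> 1
  'the' -> 5
  'on' -> 1
  'on' -> 1
  'to' -> 3

Encoded: [6, 1, 5, 1, 1, 3]


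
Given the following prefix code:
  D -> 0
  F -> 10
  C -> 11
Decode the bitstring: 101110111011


Decoding step by step:
Bits 10 -> F
Bits 11 -> C
Bits 10 -> F
Bits 11 -> C
Bits 10 -> F
Bits 11 -> C


Decoded message: FCFCFC


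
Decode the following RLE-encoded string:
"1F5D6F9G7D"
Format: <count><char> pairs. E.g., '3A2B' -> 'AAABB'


Expanding each <count><char> pair:
  1F -> 'F'
  5D -> 'DDDDD'
  6F -> 'FFFFFF'
  9G -> 'GGGGGGGGG'
  7D -> 'DDDDDDD'

Decoded = FDDDDDFFFFFFGGGGGGGGGDDDDDDD


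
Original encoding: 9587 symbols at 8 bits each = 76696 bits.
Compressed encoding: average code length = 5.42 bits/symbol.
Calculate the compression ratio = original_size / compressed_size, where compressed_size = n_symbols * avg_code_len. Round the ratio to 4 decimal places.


original_size = n_symbols * orig_bits = 9587 * 8 = 76696 bits
compressed_size = n_symbols * avg_code_len = 9587 * 5.42 = 51961.54 bits
ratio = original_size / compressed_size = 76696 / 51961.54 = 1.476

Compression ratio = 1.476


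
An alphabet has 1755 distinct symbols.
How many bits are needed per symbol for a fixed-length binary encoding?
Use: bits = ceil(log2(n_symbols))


log2(1755) = 10.7773
Bracket: 2^10 = 1024 < 1755 <= 2^11 = 2048
So ceil(log2(1755)) = 11

bits = ceil(log2(1755)) = ceil(10.7773) = 11 bits


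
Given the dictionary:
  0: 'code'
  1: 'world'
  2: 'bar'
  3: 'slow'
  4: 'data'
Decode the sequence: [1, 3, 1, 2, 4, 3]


Look up each index in the dictionary:
  1 -> 'world'
  3 -> 'slow'
  1 -> 'world'
  2 -> 'bar'
  4 -> 'data'
  3 -> 'slow'

Decoded: "world slow world bar data slow"


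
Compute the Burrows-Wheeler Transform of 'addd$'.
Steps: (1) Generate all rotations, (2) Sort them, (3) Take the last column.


Rotations (sorted):
  0: $addd -> last char: d
  1: addd$ -> last char: $
  2: d$add -> last char: d
  3: dd$ad -> last char: d
  4: ddd$a -> last char: a


BWT = d$dda


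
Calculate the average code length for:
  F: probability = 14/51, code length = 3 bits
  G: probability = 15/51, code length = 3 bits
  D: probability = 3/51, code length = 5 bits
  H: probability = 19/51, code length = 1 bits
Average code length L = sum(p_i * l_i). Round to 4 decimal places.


Weighted contributions p_i * l_i:
  F: (14/51) * 3 = 42/51
  G: (15/51) * 3 = 45/51
  D: (3/51) * 5 = 15/51
  H: (19/51) * 1 = 19/51
Sum = (42 + 45 + 15 + 19)/51 = 121/51

L = 121/51 = 2.3725 bits/symbol


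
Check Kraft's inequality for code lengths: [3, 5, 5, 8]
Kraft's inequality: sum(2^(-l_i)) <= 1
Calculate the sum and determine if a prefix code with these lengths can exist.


Sum = 2^(-3) + 2^(-5) + 2^(-5) + 2^(-8)
    = 0.125 + 0.03125 + 0.03125 + 0.00390625
    = 49/256 = 0.19140625
Since 0.19140625 <= 1, Kraft's inequality IS satisfied.
A prefix code with these lengths CAN exist.

Kraft sum = 0.19140625. Satisfied.


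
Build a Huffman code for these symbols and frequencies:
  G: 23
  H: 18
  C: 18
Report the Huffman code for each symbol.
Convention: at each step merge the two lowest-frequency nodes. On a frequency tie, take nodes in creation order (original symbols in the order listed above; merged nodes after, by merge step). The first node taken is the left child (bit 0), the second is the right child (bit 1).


Huffman tree construction:
Step 1: Merge H(18) + C(18) = 36
Step 2: Merge G(23) + (H+C)(36) = 59
Read each symbol's code off the tree from the root (left child = 0, right child = 1).

Codes:
  G: 0 (length 1)
  H: 10 (length 2)
  C: 11 (length 2)
Average code length: 95/59 = 1.6102 bits/symbol


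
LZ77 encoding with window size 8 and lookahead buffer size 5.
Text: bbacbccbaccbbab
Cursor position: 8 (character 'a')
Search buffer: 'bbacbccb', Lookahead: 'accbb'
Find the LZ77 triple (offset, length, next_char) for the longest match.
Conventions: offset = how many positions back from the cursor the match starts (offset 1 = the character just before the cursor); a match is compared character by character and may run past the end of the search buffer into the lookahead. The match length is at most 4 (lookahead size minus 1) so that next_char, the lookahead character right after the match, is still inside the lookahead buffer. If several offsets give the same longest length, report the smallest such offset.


Try each offset into the search buffer:
  offset=1 (pos 7, char 'b'): match length 0
  offset=2 (pos 6, char 'c'): match length 0
  offset=3 (pos 5, char 'c'): match length 0
  offset=4 (pos 4, char 'b'): match length 0
  offset=5 (pos 3, char 'c'): match length 0
  offset=6 (pos 2, char 'a'): match length 2
  offset=7 (pos 1, char 'b'): match length 0
  offset=8 (pos 0, char 'b'): match length 0
Longest match has length 2 at offset 6.
next_char = character at position 8 + 2 = 10 -> 'c'

Best match: offset=6, length=2 (matching 'ac' starting at position 2)
LZ77 triple: (6, 2, 'c')


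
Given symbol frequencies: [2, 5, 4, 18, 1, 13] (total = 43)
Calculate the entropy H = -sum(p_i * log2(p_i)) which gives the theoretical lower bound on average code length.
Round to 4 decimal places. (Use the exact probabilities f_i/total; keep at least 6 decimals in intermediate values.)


Per-symbol terms -p_i * log2(p_i) with p_i = f_i/43:
  p = 2/43 = 0.046512: log2(p) = -4.426265, -p*log2(p) = 0.205873
  p = 5/43 = 0.116279: log2(p) = -3.104337, -p*log2(p) = 0.360969
  p = 4/43 = 0.093023: log2(p) = -3.426265, -p*log2(p) = 0.318722
  p = 18/43 = 0.418605: log2(p) = -1.256340, -p*log2(p) = 0.525910
  p = 1/43 = 0.023256: log2(p) = -5.426265, -p*log2(p) = 0.126192
  p = 13/43 = 0.302326: log2(p) = -1.725825, -p*log2(p) = 0.521761
H = 0.205873 + 0.360969 + 0.318722 + 0.525910 + 0.126192 + 0.521761 = 2.059427

H = 2.0594 bits/symbol


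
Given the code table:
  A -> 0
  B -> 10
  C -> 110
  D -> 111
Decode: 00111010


Decoding:
0 -> A
0 -> A
111 -> D
0 -> A
10 -> B


Result: AADAB


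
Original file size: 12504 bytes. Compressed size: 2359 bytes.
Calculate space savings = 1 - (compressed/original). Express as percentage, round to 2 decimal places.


ratio = compressed/original = 2359/12504 = 0.18866
savings = 1 - ratio = 1 - 0.18866 = 0.81134
as a percentage: 0.81134 * 100 = 81.13%

Space savings = 1 - 2359/12504 = 81.13%


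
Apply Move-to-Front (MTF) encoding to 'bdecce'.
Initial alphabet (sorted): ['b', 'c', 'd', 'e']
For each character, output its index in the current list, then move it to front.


MTF encoding:
'b': index 0 in ['b', 'c', 'd', 'e'] -> ['b', 'c', 'd', 'e']
'd': index 2 in ['b', 'c', 'd', 'e'] -> ['d', 'b', 'c', 'e']
'e': index 3 in ['d', 'b', 'c', 'e'] -> ['e', 'd', 'b', 'c']
'c': index 3 in ['e', 'd', 'b', 'c'] -> ['c', 'e', 'd', 'b']
'c': index 0 in ['c', 'e', 'd', 'b'] -> ['c', 'e', 'd', 'b']
'e': index 1 in ['c', 'e', 'd', 'b'] -> ['e', 'c', 'd', 'b']


Output: [0, 2, 3, 3, 0, 1]


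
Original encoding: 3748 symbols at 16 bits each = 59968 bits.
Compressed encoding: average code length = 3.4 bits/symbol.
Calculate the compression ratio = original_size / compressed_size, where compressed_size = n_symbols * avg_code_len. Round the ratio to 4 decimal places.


original_size = n_symbols * orig_bits = 3748 * 16 = 59968 bits
compressed_size = n_symbols * avg_code_len = 3748 * 3.4 = 12743.2 bits
ratio = original_size / compressed_size = 59968 / 12743.2 = 4.7059

Compression ratio = 4.7059


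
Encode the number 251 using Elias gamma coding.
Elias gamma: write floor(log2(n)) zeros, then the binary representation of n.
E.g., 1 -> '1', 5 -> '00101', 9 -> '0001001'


num_bits = floor(log2(251)) + 1 = 8
leading_zeros = num_bits - 1 = 7
binary(251) = 11111011

Elias gamma(251) = '0000000' + '11111011' = 000000011111011 (15 bits)


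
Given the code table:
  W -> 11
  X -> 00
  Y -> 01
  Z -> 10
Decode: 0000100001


Decoding:
00 -> X
00 -> X
10 -> Z
00 -> X
01 -> Y


Result: XXZXY


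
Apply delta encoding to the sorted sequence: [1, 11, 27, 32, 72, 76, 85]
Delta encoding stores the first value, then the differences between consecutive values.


First value: 1
Deltas:
  11 - 1 = 10
  27 - 11 = 16
  32 - 27 = 5
  72 - 32 = 40
  76 - 72 = 4
  85 - 76 = 9


Delta encoded: [1, 10, 16, 5, 40, 4, 9]


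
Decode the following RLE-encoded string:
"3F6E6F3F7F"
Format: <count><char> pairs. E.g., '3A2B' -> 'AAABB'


Expanding each <count><char> pair:
  3F -> 'FFF'
  6E -> 'EEEEEE'
  6F -> 'FFFFFF'
  3F -> 'FFF'
  7F -> 'FFFFFFF'

Decoded = FFFEEEEEEFFFFFFFFFFFFFFFF


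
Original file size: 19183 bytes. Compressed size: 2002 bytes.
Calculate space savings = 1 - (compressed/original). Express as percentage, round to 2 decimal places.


ratio = compressed/original = 2002/19183 = 0.104363
savings = 1 - ratio = 1 - 0.104363 = 0.895637
as a percentage: 0.895637 * 100 = 89.56%

Space savings = 1 - 2002/19183 = 89.56%


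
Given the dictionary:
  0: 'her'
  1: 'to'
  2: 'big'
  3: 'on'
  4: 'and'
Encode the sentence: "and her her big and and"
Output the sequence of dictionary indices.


Look up each word in the dictionary:
  'and' -> 4
  'her' -> 0
  'her' -> 0
  'big' -> 2
  'and' -> 4
  'and' -> 4

Encoded: [4, 0, 0, 2, 4, 4]


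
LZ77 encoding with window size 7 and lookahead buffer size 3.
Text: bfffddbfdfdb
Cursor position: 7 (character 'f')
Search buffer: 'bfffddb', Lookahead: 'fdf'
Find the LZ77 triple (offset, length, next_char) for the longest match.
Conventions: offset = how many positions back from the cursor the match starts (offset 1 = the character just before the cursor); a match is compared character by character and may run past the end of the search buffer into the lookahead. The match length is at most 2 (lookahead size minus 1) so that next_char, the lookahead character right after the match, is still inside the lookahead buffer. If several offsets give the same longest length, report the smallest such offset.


Try each offset into the search buffer:
  offset=1 (pos 6, char 'b'): match length 0
  offset=2 (pos 5, char 'd'): match length 0
  offset=3 (pos 4, char 'd'): match length 0
  offset=4 (pos 3, char 'f'): match length 2
  offset=5 (pos 2, char 'f'): match length 1
  offset=6 (pos 1, char 'f'): match length 1
  offset=7 (pos 0, char 'b'): match length 0
Longest match has length 2 at offset 4.
next_char = character at position 7 + 2 = 9 -> 'f'

Best match: offset=4, length=2 (matching 'fd' starting at position 3)
LZ77 triple: (4, 2, 'f')


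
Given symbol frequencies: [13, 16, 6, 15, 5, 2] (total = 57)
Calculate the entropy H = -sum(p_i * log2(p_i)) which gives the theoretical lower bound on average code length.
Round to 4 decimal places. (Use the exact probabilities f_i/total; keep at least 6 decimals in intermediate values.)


Per-symbol terms -p_i * log2(p_i) with p_i = f_i/57:
  p = 13/57 = 0.228070: log2(p) = -2.132450, -p*log2(p) = 0.486348
  p = 16/57 = 0.280702: log2(p) = -1.832890, -p*log2(p) = 0.514495
  p = 6/57 = 0.105263: log2(p) = -3.247928, -p*log2(p) = 0.341887
  p = 15/57 = 0.263158: log2(p) = -1.925999, -p*log2(p) = 0.506842
  p = 5/57 = 0.087719: log2(p) = -3.510962, -p*log2(p) = 0.307979
  p = 2/57 = 0.035088: log2(p) = -4.832890, -p*log2(p) = 0.169575
H = 0.486348 + 0.514495 + 0.341887 + 0.506842 + 0.307979 + 0.169575 = 2.327126

H = 2.3271 bits/symbol


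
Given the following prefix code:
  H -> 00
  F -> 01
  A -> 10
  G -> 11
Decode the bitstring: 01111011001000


Decoding step by step:
Bits 01 -> F
Bits 11 -> G
Bits 10 -> A
Bits 11 -> G
Bits 00 -> H
Bits 10 -> A
Bits 00 -> H


Decoded message: FGAGHAH


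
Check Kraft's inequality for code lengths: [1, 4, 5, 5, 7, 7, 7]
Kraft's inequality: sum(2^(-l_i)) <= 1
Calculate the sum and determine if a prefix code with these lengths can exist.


Sum = 2^(-1) + 2^(-4) + 2^(-5) + 2^(-5) + 2^(-7) + 2^(-7) + 2^(-7)
    = 0.5 + 0.0625 + 0.03125 + 0.03125 + 0.0078125 + 0.0078125 + 0.0078125
    = 83/128 = 0.6484375
Since 0.6484375 <= 1, Kraft's inequality IS satisfied.
A prefix code with these lengths CAN exist.

Kraft sum = 0.6484375. Satisfied.


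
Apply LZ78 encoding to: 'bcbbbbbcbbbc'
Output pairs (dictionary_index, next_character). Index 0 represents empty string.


LZ78 encoding steps:
Dictionary: {0: ''}
Step 1: w='' (idx 0), next='b' -> output (0, 'b'), add 'b' as idx 1
Step 2: w='' (idx 0), next='c' -> output (0, 'c'), add 'c' as idx 2
Step 3: w='b' (idx 1), next='b' -> output (1, 'b'), add 'bb' as idx 3
Step 4: w='bb' (idx 3), next='b' -> output (3, 'b'), add 'bbb' as idx 4
Step 5: w='c' (idx 2), next='b' -> output (2, 'b'), add 'cb' as idx 5
Step 6: w='bb' (idx 3), next='c' -> output (3, 'c'), add 'bbc' as idx 6


Encoded: [(0, 'b'), (0, 'c'), (1, 'b'), (3, 'b'), (2, 'b'), (3, 'c')]


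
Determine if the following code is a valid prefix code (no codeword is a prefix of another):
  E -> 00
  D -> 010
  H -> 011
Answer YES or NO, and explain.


Checking each pair (does one codeword prefix another?):
  E='00' vs D='010': no prefix
  E='00' vs H='011': no prefix
  D='010' vs E='00': no prefix
  D='010' vs H='011': no prefix
  H='011' vs E='00': no prefix
  H='011' vs D='010': no prefix
No violation found over all pairs.

YES -- this is a valid prefix code. No codeword is a prefix of any other codeword.


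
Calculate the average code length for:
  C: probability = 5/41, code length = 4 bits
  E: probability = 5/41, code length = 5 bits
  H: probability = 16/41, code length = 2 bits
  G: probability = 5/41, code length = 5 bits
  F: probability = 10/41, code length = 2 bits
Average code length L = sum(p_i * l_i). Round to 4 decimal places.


Weighted contributions p_i * l_i:
  C: (5/41) * 4 = 20/41
  E: (5/41) * 5 = 25/41
  H: (16/41) * 2 = 32/41
  G: (5/41) * 5 = 25/41
  F: (10/41) * 2 = 20/41
Sum = (20 + 25 + 32 + 25 + 20)/41 = 122/41

L = 122/41 = 2.9756 bits/symbol


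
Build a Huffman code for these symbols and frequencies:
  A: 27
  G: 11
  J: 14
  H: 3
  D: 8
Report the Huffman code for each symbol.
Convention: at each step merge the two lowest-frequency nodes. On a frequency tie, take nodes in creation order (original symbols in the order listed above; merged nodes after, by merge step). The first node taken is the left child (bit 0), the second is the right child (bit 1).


Huffman tree construction:
Step 1: Merge H(3) + D(8) = 11
Step 2: Merge G(11) + (H+D)(11) = 22
Step 3: Merge J(14) + (G+(H+D))(22) = 36
Step 4: Merge A(27) + (J+(G+(H+D)))(36) = 63
Read each symbol's code off the tree from the root (left child = 0, right child = 1).

Codes:
  A: 0 (length 1)
  G: 110 (length 3)
  J: 10 (length 2)
  H: 1110 (length 4)
  D: 1111 (length 4)
Average code length: 132/63 = 2.0952 bits/symbol


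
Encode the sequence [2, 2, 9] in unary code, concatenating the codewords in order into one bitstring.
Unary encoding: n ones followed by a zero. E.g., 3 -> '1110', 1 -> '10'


Encode each number as n ones followed by a terminating 0:
  2 -> 110 (3 bits)
  2 -> 110 (3 bits)
  9 -> 1111111110 (10 bits)
Total length = 3 + 3 + 10 = 16 bits.

Unary([2, 2, 9]) = 1101101111111110 (16 bits)


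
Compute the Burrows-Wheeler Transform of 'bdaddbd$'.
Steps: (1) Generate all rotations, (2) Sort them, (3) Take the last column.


Rotations (sorted):
  0: $bdaddbd -> last char: d
  1: addbd$bd -> last char: d
  2: bd$bdadd -> last char: d
  3: bdaddbd$ -> last char: $
  4: d$bdaddb -> last char: b
  5: daddbd$b -> last char: b
  6: dbd$bdad -> last char: d
  7: ddbd$bda -> last char: a


BWT = ddd$bbda


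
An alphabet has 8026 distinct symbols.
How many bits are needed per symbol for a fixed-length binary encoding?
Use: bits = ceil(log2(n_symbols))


log2(8026) = 12.9705
Bracket: 2^12 = 4096 < 8026 <= 2^13 = 8192
So ceil(log2(8026)) = 13

bits = ceil(log2(8026)) = ceil(12.9705) = 13 bits


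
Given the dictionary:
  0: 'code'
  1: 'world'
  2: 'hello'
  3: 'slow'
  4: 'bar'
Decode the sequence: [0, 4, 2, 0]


Look up each index in the dictionary:
  0 -> 'code'
  4 -> 'bar'
  2 -> 'hello'
  0 -> 'code'

Decoded: "code bar hello code"


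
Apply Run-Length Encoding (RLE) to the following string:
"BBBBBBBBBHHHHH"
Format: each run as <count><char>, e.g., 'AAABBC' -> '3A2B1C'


Scanning runs left to right:
  i=0: run of 'B' x 9 -> '9B'
  i=9: run of 'H' x 5 -> '5H'

RLE = 9B5H


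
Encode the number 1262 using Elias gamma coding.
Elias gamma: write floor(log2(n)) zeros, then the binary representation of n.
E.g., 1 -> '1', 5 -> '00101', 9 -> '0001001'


num_bits = floor(log2(1262)) + 1 = 11
leading_zeros = num_bits - 1 = 10
binary(1262) = 10011101110

Elias gamma(1262) = '0000000000' + '10011101110' = 000000000010011101110 (21 bits)


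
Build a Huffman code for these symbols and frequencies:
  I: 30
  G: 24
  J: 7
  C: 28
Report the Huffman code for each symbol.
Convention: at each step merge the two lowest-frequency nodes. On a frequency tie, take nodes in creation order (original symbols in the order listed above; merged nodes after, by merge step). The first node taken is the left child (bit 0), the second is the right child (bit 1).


Huffman tree construction:
Step 1: Merge J(7) + G(24) = 31
Step 2: Merge C(28) + I(30) = 58
Step 3: Merge (J+G)(31) + (C+I)(58) = 89
Read each symbol's code off the tree from the root (left child = 0, right child = 1).

Codes:
  I: 11 (length 2)
  G: 01 (length 2)
  J: 00 (length 2)
  C: 10 (length 2)
Average code length: 178/89 = 2.0000 bits/symbol


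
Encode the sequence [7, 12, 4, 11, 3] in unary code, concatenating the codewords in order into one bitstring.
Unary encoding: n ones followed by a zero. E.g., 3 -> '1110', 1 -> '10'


Encode each number as n ones followed by a terminating 0:
  7 -> 11111110 (8 bits)
  12 -> 1111111111110 (13 bits)
  4 -> 11110 (5 bits)
  11 -> 111111111110 (12 bits)
  3 -> 1110 (4 bits)
Total length = 8 + 13 + 5 + 12 + 4 = 42 bits.

Unary([7, 12, 4, 11, 3]) = 111111101111111111110111101111111111101110 (42 bits)


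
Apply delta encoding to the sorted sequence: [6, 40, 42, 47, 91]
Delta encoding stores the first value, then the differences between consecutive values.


First value: 6
Deltas:
  40 - 6 = 34
  42 - 40 = 2
  47 - 42 = 5
  91 - 47 = 44


Delta encoded: [6, 34, 2, 5, 44]


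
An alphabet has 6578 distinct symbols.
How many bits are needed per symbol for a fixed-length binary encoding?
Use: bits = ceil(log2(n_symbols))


log2(6578) = 12.6834
Bracket: 2^12 = 4096 < 6578 <= 2^13 = 8192
So ceil(log2(6578)) = 13

bits = ceil(log2(6578)) = ceil(12.6834) = 13 bits


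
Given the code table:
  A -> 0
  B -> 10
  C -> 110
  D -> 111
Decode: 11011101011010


Decoding:
110 -> C
111 -> D
0 -> A
10 -> B
110 -> C
10 -> B


Result: CDABCB


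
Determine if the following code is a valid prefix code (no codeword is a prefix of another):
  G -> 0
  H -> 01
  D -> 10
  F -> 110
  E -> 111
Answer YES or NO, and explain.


Checking each pair (does one codeword prefix another?):
  G='0' vs H='01': prefix -- VIOLATION

NO -- this is NOT a valid prefix code. G (0) is a prefix of H (01).


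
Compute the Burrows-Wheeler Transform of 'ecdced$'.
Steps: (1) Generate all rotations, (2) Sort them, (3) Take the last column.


Rotations (sorted):
  0: $ecdced -> last char: d
  1: cdced$e -> last char: e
  2: ced$ecd -> last char: d
  3: d$ecdce -> last char: e
  4: dced$ec -> last char: c
  5: ecdced$ -> last char: $
  6: ed$ecdc -> last char: c


BWT = dedec$c


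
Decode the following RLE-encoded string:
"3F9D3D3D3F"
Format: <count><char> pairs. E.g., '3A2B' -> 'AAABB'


Expanding each <count><char> pair:
  3F -> 'FFF'
  9D -> 'DDDDDDDDD'
  3D -> 'DDD'
  3D -> 'DDD'
  3F -> 'FFF'

Decoded = FFFDDDDDDDDDDDDDDDFFF


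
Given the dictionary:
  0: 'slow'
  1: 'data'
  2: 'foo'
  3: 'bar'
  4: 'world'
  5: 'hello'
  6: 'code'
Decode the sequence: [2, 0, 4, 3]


Look up each index in the dictionary:
  2 -> 'foo'
  0 -> 'slow'
  4 -> 'world'
  3 -> 'bar'

Decoded: "foo slow world bar"


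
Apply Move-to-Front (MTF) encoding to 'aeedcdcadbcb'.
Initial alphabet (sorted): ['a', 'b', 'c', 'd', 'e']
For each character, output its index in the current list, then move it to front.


MTF encoding:
'a': index 0 in ['a', 'b', 'c', 'd', 'e'] -> ['a', 'b', 'c', 'd', 'e']
'e': index 4 in ['a', 'b', 'c', 'd', 'e'] -> ['e', 'a', 'b', 'c', 'd']
'e': index 0 in ['e', 'a', 'b', 'c', 'd'] -> ['e', 'a', 'b', 'c', 'd']
'd': index 4 in ['e', 'a', 'b', 'c', 'd'] -> ['d', 'e', 'a', 'b', 'c']
'c': index 4 in ['d', 'e', 'a', 'b', 'c'] -> ['c', 'd', 'e', 'a', 'b']
'd': index 1 in ['c', 'd', 'e', 'a', 'b'] -> ['d', 'c', 'e', 'a', 'b']
'c': index 1 in ['d', 'c', 'e', 'a', 'b'] -> ['c', 'd', 'e', 'a', 'b']
'a': index 3 in ['c', 'd', 'e', 'a', 'b'] -> ['a', 'c', 'd', 'e', 'b']
'd': index 2 in ['a', 'c', 'd', 'e', 'b'] -> ['d', 'a', 'c', 'e', 'b']
'b': index 4 in ['d', 'a', 'c', 'e', 'b'] -> ['b', 'd', 'a', 'c', 'e']
'c': index 3 in ['b', 'd', 'a', 'c', 'e'] -> ['c', 'b', 'd', 'a', 'e']
'b': index 1 in ['c', 'b', 'd', 'a', 'e'] -> ['b', 'c', 'd', 'a', 'e']


Output: [0, 4, 0, 4, 4, 1, 1, 3, 2, 4, 3, 1]


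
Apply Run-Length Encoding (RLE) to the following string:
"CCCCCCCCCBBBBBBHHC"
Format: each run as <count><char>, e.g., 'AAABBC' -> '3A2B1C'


Scanning runs left to right:
  i=0: run of 'C' x 9 -> '9C'
  i=9: run of 'B' x 6 -> '6B'
  i=15: run of 'H' x 2 -> '2H'
  i=17: run of 'C' x 1 -> '1C'

RLE = 9C6B2H1C


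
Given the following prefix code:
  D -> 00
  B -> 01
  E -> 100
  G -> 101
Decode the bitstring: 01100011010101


Decoding step by step:
Bits 01 -> B
Bits 100 -> E
Bits 01 -> B
Bits 101 -> G
Bits 01 -> B
Bits 01 -> B


Decoded message: BEBGBB
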